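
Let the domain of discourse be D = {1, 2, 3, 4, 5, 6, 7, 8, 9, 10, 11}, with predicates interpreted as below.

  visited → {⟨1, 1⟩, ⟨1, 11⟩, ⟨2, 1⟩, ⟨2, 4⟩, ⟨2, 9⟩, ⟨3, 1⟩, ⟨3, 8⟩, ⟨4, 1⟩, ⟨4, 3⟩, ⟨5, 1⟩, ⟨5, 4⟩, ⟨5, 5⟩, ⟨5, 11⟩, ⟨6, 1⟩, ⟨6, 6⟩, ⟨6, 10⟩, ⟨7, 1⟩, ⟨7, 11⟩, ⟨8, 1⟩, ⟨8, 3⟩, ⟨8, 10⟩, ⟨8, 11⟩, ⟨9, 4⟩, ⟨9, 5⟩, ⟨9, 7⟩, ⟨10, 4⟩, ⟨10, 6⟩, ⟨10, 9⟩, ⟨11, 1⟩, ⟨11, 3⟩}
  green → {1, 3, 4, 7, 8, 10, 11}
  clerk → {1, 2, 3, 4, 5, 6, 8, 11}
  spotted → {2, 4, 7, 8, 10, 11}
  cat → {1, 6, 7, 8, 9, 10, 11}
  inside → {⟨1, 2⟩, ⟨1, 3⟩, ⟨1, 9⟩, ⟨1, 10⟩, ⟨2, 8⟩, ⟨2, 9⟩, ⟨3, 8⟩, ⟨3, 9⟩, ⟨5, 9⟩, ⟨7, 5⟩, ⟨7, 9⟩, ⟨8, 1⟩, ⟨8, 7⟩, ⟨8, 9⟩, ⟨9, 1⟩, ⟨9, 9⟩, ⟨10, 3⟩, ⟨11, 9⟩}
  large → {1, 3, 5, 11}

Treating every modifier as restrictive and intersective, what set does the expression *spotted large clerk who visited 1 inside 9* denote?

{11}

⟦who visited 1⟧ = {x : ⟨x, 1⟩ ∈ ⟦visited⟧} = {1, 2, 3, 4, 5, 6, 7, 8, 11}
⟦inside 9⟧ = {x : ⟨x, 9⟩ ∈ ⟦inside⟧} = {1, 2, 3, 5, 7, 8, 9, 11}
⟦clerk⟧ = {1, 2, 3, 4, 5, 6, 8, 11}
… ∩ ⟦who visited 1⟧ = {1, 2, 3, 4, 5, 6, 8, 11} ∩ {1, 2, 3, 4, 5, 6, 7, 8, 11} = {1, 2, 3, 4, 5, 6, 8, 11}
… ∩ ⟦inside 9⟧ = {1, 2, 3, 4, 5, 6, 8, 11} ∩ {1, 2, 3, 5, 7, 8, 9, 11} = {1, 2, 3, 5, 8, 11}
… ∩ ⟦spotted⟧ = {1, 2, 3, 5, 8, 11} ∩ {2, 4, 7, 8, 10, 11} = {2, 8, 11}
… ∩ ⟦large⟧ = {2, 8, 11} ∩ {1, 3, 5, 11} = {11}
So ⟦spotted large clerk who visited 1 inside 9⟧ = {11}.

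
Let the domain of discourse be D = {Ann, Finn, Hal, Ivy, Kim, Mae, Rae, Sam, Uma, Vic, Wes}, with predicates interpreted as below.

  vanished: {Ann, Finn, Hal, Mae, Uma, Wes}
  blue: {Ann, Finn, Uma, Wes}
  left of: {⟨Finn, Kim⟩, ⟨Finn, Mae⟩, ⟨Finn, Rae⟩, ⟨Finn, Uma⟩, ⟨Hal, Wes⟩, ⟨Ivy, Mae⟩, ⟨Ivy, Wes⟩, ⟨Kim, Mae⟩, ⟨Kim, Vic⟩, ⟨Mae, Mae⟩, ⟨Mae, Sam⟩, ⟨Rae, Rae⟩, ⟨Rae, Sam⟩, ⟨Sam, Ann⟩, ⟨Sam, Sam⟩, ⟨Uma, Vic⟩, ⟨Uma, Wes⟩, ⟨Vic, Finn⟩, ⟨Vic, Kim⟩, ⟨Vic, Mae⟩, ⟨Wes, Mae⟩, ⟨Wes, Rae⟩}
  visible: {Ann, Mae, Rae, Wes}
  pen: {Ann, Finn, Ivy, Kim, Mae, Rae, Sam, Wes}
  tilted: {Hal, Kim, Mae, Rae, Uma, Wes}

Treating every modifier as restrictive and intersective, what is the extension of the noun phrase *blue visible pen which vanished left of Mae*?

⟦which vanished⟧ = ⟦vanished⟧ = {Ann, Finn, Hal, Mae, Uma, Wes}
⟦left of Mae⟧ = {x : ⟨x, Mae⟩ ∈ ⟦left of⟧} = {Finn, Ivy, Kim, Mae, Vic, Wes}
⟦pen⟧ = {Ann, Finn, Ivy, Kim, Mae, Rae, Sam, Wes}
… ∩ ⟦which vanished⟧ = {Ann, Finn, Ivy, Kim, Mae, Rae, Sam, Wes} ∩ {Ann, Finn, Hal, Mae, Uma, Wes} = {Ann, Finn, Mae, Wes}
… ∩ ⟦left of Mae⟧ = {Ann, Finn, Mae, Wes} ∩ {Finn, Ivy, Kim, Mae, Vic, Wes} = {Finn, Mae, Wes}
… ∩ ⟦blue⟧ = {Finn, Mae, Wes} ∩ {Ann, Finn, Uma, Wes} = {Finn, Wes}
… ∩ ⟦visible⟧ = {Finn, Wes} ∩ {Ann, Mae, Rae, Wes} = {Wes}
So ⟦blue visible pen which vanished left of Mae⟧ = {Wes}.

{Wes}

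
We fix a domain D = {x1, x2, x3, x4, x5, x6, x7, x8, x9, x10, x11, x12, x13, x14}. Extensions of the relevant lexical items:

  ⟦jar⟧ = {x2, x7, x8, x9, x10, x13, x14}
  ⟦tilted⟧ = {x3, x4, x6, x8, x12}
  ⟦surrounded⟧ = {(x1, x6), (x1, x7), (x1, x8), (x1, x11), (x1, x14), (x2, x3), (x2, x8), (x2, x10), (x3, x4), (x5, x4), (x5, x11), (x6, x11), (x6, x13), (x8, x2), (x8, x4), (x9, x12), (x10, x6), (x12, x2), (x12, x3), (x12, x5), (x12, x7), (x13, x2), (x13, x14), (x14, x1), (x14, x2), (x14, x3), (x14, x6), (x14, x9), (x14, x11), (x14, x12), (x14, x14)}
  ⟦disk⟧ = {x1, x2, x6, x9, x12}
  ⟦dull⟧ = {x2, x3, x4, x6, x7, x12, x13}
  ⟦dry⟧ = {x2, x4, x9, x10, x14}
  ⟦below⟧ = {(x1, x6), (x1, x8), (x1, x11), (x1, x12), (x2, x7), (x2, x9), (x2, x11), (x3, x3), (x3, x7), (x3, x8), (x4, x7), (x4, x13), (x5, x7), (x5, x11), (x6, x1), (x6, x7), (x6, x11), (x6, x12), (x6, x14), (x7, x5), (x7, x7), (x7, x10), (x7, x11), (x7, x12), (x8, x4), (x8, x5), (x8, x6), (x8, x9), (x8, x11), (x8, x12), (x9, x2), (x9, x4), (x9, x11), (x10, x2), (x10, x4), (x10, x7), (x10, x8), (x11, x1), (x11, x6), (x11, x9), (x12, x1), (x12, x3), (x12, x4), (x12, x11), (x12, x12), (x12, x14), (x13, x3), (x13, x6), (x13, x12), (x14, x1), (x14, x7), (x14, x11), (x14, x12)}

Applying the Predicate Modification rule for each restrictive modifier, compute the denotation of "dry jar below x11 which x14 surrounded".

{x2, x9, x14}

⟦below x11⟧ = {x : ⟨x, x11⟩ ∈ ⟦below⟧} = {x1, x2, x5, x6, x7, x8, x9, x12, x14}
⟦which x14 surrounded⟧ = {x : ⟨x14, x⟩ ∈ ⟦surrounded⟧} = {x1, x2, x3, x6, x9, x11, x12, x14}
⟦jar⟧ = {x2, x7, x8, x9, x10, x13, x14}
… ∩ ⟦below x11⟧ = {x2, x7, x8, x9, x10, x13, x14} ∩ {x1, x2, x5, x6, x7, x8, x9, x12, x14} = {x2, x7, x8, x9, x14}
… ∩ ⟦which x14 surrounded⟧ = {x2, x7, x8, x9, x14} ∩ {x1, x2, x3, x6, x9, x11, x12, x14} = {x2, x9, x14}
… ∩ ⟦dry⟧ = {x2, x9, x14} ∩ {x2, x4, x9, x10, x14} = {x2, x9, x14}
So ⟦dry jar below x11 which x14 surrounded⟧ = {x2, x9, x14}.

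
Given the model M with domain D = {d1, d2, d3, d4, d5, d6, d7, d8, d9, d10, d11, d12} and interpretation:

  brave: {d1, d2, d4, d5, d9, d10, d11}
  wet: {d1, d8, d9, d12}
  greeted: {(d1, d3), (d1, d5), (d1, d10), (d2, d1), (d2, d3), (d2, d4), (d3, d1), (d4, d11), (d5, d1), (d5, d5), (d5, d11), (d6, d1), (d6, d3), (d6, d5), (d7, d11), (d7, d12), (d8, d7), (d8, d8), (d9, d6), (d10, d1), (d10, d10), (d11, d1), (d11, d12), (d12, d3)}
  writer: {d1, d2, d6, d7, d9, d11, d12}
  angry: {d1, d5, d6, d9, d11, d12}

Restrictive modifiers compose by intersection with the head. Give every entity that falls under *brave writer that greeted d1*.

⟦that greeted d1⟧ = {x : ⟨x, d1⟩ ∈ ⟦greeted⟧} = {d2, d3, d5, d6, d10, d11}
⟦writer⟧ = {d1, d2, d6, d7, d9, d11, d12}
… ∩ ⟦that greeted d1⟧ = {d1, d2, d6, d7, d9, d11, d12} ∩ {d2, d3, d5, d6, d10, d11} = {d2, d6, d11}
… ∩ ⟦brave⟧ = {d2, d6, d11} ∩ {d1, d2, d4, d5, d9, d10, d11} = {d2, d11}
So ⟦brave writer that greeted d1⟧ = {d2, d11}.

{d2, d11}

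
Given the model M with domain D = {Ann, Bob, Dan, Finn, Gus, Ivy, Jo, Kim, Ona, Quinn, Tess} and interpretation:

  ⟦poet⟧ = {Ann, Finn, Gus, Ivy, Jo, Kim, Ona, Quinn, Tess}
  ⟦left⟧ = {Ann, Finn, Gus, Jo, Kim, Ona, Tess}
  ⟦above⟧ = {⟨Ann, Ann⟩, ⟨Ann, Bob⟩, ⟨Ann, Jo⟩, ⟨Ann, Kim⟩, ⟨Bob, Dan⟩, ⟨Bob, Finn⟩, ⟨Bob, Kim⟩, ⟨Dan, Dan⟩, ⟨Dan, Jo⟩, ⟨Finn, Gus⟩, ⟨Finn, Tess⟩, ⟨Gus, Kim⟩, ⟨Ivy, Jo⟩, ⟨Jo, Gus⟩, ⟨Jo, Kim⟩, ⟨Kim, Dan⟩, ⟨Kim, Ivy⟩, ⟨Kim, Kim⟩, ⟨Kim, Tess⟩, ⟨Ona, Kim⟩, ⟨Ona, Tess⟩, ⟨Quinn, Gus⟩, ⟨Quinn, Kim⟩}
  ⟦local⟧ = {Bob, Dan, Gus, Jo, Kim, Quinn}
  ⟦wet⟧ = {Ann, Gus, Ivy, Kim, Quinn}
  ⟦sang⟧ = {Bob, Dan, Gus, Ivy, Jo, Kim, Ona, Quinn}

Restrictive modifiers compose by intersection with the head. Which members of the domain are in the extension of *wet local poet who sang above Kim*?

⟦who sang⟧ = ⟦sang⟧ = {Bob, Dan, Gus, Ivy, Jo, Kim, Ona, Quinn}
⟦above Kim⟧ = {x : ⟨x, Kim⟩ ∈ ⟦above⟧} = {Ann, Bob, Gus, Jo, Kim, Ona, Quinn}
⟦poet⟧ = {Ann, Finn, Gus, Ivy, Jo, Kim, Ona, Quinn, Tess}
… ∩ ⟦who sang⟧ = {Ann, Finn, Gus, Ivy, Jo, Kim, Ona, Quinn, Tess} ∩ {Bob, Dan, Gus, Ivy, Jo, Kim, Ona, Quinn} = {Gus, Ivy, Jo, Kim, Ona, Quinn}
… ∩ ⟦above Kim⟧ = {Gus, Ivy, Jo, Kim, Ona, Quinn} ∩ {Ann, Bob, Gus, Jo, Kim, Ona, Quinn} = {Gus, Jo, Kim, Ona, Quinn}
… ∩ ⟦wet⟧ = {Gus, Jo, Kim, Ona, Quinn} ∩ {Ann, Gus, Ivy, Kim, Quinn} = {Gus, Kim, Quinn}
… ∩ ⟦local⟧ = {Gus, Kim, Quinn} ∩ {Bob, Dan, Gus, Jo, Kim, Quinn} = {Gus, Kim, Quinn}
So ⟦wet local poet who sang above Kim⟧ = {Gus, Kim, Quinn}.

{Gus, Kim, Quinn}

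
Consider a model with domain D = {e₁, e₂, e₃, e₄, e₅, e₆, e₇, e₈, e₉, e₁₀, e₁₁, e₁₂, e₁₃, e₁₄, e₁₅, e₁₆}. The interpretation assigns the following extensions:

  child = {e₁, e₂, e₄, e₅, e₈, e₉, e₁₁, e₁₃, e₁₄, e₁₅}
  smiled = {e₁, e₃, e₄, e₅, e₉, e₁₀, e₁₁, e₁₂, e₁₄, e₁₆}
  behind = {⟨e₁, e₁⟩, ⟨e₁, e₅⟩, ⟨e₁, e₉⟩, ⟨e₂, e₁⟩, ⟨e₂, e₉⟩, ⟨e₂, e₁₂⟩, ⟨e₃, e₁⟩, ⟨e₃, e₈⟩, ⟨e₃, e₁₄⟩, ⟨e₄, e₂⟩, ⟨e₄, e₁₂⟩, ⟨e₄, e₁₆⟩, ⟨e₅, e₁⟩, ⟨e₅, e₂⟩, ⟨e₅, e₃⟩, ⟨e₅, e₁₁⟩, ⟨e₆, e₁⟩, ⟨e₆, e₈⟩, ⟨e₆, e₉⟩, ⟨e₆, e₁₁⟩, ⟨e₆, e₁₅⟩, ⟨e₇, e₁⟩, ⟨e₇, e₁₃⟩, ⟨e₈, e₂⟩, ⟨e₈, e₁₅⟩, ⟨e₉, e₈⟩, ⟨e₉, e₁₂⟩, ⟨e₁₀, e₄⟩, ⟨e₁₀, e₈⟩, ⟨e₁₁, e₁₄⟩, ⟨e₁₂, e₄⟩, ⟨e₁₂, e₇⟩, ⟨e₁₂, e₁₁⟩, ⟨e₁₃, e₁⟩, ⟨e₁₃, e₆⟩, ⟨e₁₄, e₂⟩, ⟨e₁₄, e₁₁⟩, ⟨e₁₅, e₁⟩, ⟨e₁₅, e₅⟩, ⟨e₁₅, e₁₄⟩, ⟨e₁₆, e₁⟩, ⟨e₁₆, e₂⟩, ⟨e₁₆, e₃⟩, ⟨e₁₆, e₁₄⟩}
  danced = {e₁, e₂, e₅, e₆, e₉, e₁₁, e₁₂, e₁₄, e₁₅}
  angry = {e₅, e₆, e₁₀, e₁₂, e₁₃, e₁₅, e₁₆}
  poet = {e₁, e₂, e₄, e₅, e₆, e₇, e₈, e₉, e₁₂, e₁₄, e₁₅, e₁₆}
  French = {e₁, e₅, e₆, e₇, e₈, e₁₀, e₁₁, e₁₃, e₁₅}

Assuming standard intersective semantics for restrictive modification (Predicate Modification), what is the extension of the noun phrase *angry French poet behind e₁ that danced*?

{e₅, e₆, e₁₅}

⟦behind e₁⟧ = {x : ⟨x, e₁⟩ ∈ ⟦behind⟧} = {e₁, e₂, e₃, e₅, e₆, e₇, e₁₃, e₁₅, e₁₆}
⟦that danced⟧ = ⟦danced⟧ = {e₁, e₂, e₅, e₆, e₉, e₁₁, e₁₂, e₁₄, e₁₅}
⟦poet⟧ = {e₁, e₂, e₄, e₅, e₆, e₇, e₈, e₉, e₁₂, e₁₄, e₁₅, e₁₆}
… ∩ ⟦behind e₁⟧ = {e₁, e₂, e₄, e₅, e₆, e₇, e₈, e₉, e₁₂, e₁₄, e₁₅, e₁₆} ∩ {e₁, e₂, e₃, e₅, e₆, e₇, e₁₃, e₁₅, e₁₆} = {e₁, e₂, e₅, e₆, e₇, e₁₅, e₁₆}
… ∩ ⟦that danced⟧ = {e₁, e₂, e₅, e₆, e₇, e₁₅, e₁₆} ∩ {e₁, e₂, e₅, e₆, e₉, e₁₁, e₁₂, e₁₄, e₁₅} = {e₁, e₂, e₅, e₆, e₁₅}
… ∩ ⟦angry⟧ = {e₁, e₂, e₅, e₆, e₁₅} ∩ {e₅, e₆, e₁₀, e₁₂, e₁₃, e₁₅, e₁₆} = {e₅, e₆, e₁₅}
… ∩ ⟦French⟧ = {e₅, e₆, e₁₅} ∩ {e₁, e₅, e₆, e₇, e₈, e₁₀, e₁₁, e₁₃, e₁₅} = {e₅, e₆, e₁₅}
So ⟦angry French poet behind e₁ that danced⟧ = {e₅, e₆, e₁₅}.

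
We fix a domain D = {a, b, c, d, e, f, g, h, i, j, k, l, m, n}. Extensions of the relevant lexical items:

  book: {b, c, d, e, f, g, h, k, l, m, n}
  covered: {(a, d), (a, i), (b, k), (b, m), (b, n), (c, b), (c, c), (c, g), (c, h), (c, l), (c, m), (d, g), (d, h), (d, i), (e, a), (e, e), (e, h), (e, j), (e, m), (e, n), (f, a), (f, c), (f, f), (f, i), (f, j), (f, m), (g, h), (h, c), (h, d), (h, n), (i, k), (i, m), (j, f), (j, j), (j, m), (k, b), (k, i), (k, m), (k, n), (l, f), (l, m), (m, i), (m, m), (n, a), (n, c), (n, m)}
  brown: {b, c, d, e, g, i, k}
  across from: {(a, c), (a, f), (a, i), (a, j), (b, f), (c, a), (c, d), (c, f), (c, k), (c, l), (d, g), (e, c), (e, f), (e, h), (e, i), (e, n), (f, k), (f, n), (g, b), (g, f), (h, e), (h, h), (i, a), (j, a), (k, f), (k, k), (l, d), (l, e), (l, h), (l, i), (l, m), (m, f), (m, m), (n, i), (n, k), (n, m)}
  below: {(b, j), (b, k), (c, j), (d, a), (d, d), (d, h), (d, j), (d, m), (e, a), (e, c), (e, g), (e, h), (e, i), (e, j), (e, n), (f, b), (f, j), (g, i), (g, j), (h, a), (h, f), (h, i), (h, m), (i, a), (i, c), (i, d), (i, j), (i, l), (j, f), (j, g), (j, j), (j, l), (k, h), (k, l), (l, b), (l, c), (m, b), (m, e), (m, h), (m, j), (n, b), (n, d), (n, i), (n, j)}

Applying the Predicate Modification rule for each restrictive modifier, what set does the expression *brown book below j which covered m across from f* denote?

{b, c, e}

⟦below j⟧ = {x : ⟨x, j⟩ ∈ ⟦below⟧} = {b, c, d, e, f, g, i, j, m, n}
⟦which covered m⟧ = {x : ⟨x, m⟩ ∈ ⟦covered⟧} = {b, c, e, f, i, j, k, l, m, n}
⟦across from f⟧ = {x : ⟨x, f⟩ ∈ ⟦across from⟧} = {a, b, c, e, g, k, m}
⟦book⟧ = {b, c, d, e, f, g, h, k, l, m, n}
… ∩ ⟦below j⟧ = {b, c, d, e, f, g, h, k, l, m, n} ∩ {b, c, d, e, f, g, i, j, m, n} = {b, c, d, e, f, g, m, n}
… ∩ ⟦which covered m⟧ = {b, c, d, e, f, g, m, n} ∩ {b, c, e, f, i, j, k, l, m, n} = {b, c, e, f, m, n}
… ∩ ⟦across from f⟧ = {b, c, e, f, m, n} ∩ {a, b, c, e, g, k, m} = {b, c, e, m}
… ∩ ⟦brown⟧ = {b, c, e, m} ∩ {b, c, d, e, g, i, k} = {b, c, e}
So ⟦brown book below j which covered m across from f⟧ = {b, c, e}.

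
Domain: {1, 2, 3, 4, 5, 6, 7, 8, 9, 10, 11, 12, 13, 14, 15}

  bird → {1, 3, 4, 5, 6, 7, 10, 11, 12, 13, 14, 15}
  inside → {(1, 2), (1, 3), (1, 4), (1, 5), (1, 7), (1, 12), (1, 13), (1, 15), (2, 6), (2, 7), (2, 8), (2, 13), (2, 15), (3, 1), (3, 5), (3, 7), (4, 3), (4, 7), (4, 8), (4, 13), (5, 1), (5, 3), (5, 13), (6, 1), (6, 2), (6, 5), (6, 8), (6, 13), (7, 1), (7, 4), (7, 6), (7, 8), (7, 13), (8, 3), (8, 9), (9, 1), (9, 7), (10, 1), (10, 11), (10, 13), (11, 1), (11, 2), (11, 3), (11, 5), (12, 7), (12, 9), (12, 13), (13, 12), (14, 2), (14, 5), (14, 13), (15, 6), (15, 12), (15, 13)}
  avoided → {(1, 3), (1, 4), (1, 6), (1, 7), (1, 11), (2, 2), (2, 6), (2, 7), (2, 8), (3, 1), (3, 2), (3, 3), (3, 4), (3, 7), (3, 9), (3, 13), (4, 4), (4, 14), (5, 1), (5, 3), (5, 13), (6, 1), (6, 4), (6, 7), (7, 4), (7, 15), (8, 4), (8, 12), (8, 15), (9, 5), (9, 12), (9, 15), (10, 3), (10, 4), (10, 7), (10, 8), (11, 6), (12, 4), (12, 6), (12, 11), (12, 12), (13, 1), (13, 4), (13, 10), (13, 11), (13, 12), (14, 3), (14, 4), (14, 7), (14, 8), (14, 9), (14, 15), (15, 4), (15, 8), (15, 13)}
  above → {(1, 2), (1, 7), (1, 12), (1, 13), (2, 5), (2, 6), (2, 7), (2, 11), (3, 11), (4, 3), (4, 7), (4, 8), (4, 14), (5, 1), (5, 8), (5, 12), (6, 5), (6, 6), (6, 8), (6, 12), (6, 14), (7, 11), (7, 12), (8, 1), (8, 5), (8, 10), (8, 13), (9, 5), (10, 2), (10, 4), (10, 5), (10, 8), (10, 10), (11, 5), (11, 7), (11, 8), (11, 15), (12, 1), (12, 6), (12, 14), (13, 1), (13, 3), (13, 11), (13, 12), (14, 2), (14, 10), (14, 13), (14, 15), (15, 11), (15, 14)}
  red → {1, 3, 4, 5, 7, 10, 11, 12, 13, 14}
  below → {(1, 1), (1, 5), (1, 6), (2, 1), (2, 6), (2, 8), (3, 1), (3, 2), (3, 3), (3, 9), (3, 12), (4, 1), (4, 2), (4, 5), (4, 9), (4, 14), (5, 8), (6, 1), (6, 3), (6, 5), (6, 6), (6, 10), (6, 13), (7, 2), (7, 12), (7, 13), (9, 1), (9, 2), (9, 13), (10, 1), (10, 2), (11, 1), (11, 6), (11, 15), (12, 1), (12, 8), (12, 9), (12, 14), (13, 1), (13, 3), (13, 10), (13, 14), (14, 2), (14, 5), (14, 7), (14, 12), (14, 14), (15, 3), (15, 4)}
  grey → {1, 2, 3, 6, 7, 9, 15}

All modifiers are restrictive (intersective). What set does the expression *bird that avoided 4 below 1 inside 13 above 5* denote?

⟦that avoided 4⟧ = {x : ⟨x, 4⟩ ∈ ⟦avoided⟧} = {1, 3, 4, 6, 7, 8, 10, 12, 13, 14, 15}
⟦below 1⟧ = {x : ⟨x, 1⟩ ∈ ⟦below⟧} = {1, 2, 3, 4, 6, 9, 10, 11, 12, 13}
⟦inside 13⟧ = {x : ⟨x, 13⟩ ∈ ⟦inside⟧} = {1, 2, 4, 5, 6, 7, 10, 12, 14, 15}
⟦above 5⟧ = {x : ⟨x, 5⟩ ∈ ⟦above⟧} = {2, 6, 8, 9, 10, 11}
⟦bird⟧ = {1, 3, 4, 5, 6, 7, 10, 11, 12, 13, 14, 15}
… ∩ ⟦that avoided 4⟧ = {1, 3, 4, 5, 6, 7, 10, 11, 12, 13, 14, 15} ∩ {1, 3, 4, 6, 7, 8, 10, 12, 13, 14, 15} = {1, 3, 4, 6, 7, 10, 12, 13, 14, 15}
… ∩ ⟦below 1⟧ = {1, 3, 4, 6, 7, 10, 12, 13, 14, 15} ∩ {1, 2, 3, 4, 6, 9, 10, 11, 12, 13} = {1, 3, 4, 6, 10, 12, 13}
… ∩ ⟦inside 13⟧ = {1, 3, 4, 6, 10, 12, 13} ∩ {1, 2, 4, 5, 6, 7, 10, 12, 14, 15} = {1, 4, 6, 10, 12}
… ∩ ⟦above 5⟧ = {1, 4, 6, 10, 12} ∩ {2, 6, 8, 9, 10, 11} = {6, 10}
So ⟦bird that avoided 4 below 1 inside 13 above 5⟧ = {6, 10}.

{6, 10}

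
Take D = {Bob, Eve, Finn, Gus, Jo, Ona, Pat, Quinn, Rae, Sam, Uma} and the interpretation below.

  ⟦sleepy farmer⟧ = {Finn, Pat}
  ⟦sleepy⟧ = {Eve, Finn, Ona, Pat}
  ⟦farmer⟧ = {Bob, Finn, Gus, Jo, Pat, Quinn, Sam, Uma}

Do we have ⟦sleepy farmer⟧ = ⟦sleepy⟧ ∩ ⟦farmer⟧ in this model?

⟦sleepy⟧ ∩ ⟦farmer⟧ = {Eve, Finn, Ona, Pat} ∩ {Bob, Finn, Gus, Jo, Pat, Quinn, Sam, Uma} = {Finn, Pat}
Observed ⟦sleepy farmer⟧ = {Finn, Pat}.
These coincide, so the modifier is intersective here.

yes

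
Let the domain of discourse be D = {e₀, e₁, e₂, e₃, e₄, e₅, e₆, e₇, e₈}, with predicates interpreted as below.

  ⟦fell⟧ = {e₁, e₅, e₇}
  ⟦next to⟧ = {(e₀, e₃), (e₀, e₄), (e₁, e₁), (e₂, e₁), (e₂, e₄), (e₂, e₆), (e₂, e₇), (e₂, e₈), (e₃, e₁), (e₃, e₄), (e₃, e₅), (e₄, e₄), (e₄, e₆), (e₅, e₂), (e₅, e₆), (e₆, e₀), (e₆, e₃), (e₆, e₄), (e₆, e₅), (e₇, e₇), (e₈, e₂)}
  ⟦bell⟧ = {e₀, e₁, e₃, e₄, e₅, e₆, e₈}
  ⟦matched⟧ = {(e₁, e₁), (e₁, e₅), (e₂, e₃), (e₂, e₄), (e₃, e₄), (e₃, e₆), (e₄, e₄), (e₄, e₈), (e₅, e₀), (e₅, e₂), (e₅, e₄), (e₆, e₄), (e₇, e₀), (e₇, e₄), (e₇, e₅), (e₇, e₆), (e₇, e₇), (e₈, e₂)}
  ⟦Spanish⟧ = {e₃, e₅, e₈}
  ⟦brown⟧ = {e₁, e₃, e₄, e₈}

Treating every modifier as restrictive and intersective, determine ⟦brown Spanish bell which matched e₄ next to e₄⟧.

{e₃}

⟦which matched e₄⟧ = {x : ⟨x, e₄⟩ ∈ ⟦matched⟧} = {e₂, e₃, e₄, e₅, e₆, e₇}
⟦next to e₄⟧ = {x : ⟨x, e₄⟩ ∈ ⟦next to⟧} = {e₀, e₂, e₃, e₄, e₆}
⟦bell⟧ = {e₀, e₁, e₃, e₄, e₅, e₆, e₈}
… ∩ ⟦which matched e₄⟧ = {e₀, e₁, e₃, e₄, e₅, e₆, e₈} ∩ {e₂, e₃, e₄, e₅, e₆, e₇} = {e₃, e₄, e₅, e₆}
… ∩ ⟦next to e₄⟧ = {e₃, e₄, e₅, e₆} ∩ {e₀, e₂, e₃, e₄, e₆} = {e₃, e₄, e₆}
… ∩ ⟦brown⟧ = {e₃, e₄, e₆} ∩ {e₁, e₃, e₄, e₈} = {e₃, e₄}
… ∩ ⟦Spanish⟧ = {e₃, e₄} ∩ {e₃, e₅, e₈} = {e₃}
So ⟦brown Spanish bell which matched e₄ next to e₄⟧ = {e₃}.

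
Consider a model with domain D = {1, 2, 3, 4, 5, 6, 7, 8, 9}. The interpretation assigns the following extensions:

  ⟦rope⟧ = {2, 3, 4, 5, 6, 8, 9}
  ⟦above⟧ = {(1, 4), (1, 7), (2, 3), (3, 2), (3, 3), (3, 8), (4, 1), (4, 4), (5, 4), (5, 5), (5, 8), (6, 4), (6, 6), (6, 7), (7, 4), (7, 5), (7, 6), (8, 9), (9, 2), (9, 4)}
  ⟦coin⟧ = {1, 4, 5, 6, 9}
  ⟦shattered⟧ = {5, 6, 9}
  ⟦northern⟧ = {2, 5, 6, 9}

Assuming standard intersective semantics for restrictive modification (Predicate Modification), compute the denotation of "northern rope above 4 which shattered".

⟦above 4⟧ = {x : ⟨x, 4⟩ ∈ ⟦above⟧} = {1, 4, 5, 6, 7, 9}
⟦which shattered⟧ = ⟦shattered⟧ = {5, 6, 9}
⟦rope⟧ = {2, 3, 4, 5, 6, 8, 9}
… ∩ ⟦above 4⟧ = {2, 3, 4, 5, 6, 8, 9} ∩ {1, 4, 5, 6, 7, 9} = {4, 5, 6, 9}
… ∩ ⟦which shattered⟧ = {4, 5, 6, 9} ∩ {5, 6, 9} = {5, 6, 9}
… ∩ ⟦northern⟧ = {5, 6, 9} ∩ {2, 5, 6, 9} = {5, 6, 9}
So ⟦northern rope above 4 which shattered⟧ = {5, 6, 9}.

{5, 6, 9}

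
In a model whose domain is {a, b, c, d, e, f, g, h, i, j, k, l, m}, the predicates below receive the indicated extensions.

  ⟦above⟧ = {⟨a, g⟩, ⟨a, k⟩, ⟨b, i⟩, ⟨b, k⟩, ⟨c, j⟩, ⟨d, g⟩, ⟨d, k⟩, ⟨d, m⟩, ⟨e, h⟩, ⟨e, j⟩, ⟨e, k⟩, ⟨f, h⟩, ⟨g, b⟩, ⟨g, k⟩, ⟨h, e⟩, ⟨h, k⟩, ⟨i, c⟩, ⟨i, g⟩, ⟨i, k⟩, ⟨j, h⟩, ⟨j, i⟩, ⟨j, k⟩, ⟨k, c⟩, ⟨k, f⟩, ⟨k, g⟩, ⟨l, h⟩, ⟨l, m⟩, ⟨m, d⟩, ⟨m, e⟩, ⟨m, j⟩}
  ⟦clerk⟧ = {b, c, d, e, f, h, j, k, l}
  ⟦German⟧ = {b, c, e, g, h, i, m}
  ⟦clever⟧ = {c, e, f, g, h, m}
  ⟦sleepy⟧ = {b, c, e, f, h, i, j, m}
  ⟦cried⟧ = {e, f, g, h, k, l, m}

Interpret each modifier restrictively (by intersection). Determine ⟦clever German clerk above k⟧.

⟦above k⟧ = {x : ⟨x, k⟩ ∈ ⟦above⟧} = {a, b, d, e, g, h, i, j}
⟦clerk⟧ = {b, c, d, e, f, h, j, k, l}
… ∩ ⟦above k⟧ = {b, c, d, e, f, h, j, k, l} ∩ {a, b, d, e, g, h, i, j} = {b, d, e, h, j}
… ∩ ⟦clever⟧ = {b, d, e, h, j} ∩ {c, e, f, g, h, m} = {e, h}
… ∩ ⟦German⟧ = {e, h} ∩ {b, c, e, g, h, i, m} = {e, h}
So ⟦clever German clerk above k⟧ = {e, h}.

{e, h}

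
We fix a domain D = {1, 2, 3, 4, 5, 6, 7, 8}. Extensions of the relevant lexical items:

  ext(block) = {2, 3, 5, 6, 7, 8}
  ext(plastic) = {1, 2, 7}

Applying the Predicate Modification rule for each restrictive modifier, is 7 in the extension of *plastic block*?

yes

⟦block⟧ = {2, 3, 5, 6, 7, 8}
… ∩ ⟦plastic⟧ = {2, 3, 5, 6, 7, 8} ∩ {1, 2, 7} = {2, 7}
⟦plastic block⟧ = {2, 7}; 7 ∈ this set.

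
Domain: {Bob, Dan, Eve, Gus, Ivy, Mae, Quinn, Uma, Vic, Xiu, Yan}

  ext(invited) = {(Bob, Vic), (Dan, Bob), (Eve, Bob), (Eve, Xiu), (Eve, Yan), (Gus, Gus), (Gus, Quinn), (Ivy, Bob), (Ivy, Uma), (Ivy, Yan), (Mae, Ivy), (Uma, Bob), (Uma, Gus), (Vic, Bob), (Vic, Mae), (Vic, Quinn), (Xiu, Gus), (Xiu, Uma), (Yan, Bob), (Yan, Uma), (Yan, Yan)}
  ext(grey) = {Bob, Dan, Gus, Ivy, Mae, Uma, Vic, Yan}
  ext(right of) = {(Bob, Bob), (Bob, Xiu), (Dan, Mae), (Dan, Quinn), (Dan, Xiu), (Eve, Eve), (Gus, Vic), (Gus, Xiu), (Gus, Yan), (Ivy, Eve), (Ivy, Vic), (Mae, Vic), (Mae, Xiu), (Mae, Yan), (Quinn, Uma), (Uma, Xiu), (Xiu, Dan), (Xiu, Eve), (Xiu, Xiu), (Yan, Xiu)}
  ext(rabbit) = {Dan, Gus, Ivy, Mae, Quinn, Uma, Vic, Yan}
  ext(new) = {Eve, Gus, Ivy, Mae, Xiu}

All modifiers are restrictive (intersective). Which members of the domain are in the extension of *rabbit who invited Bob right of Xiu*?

⟦who invited Bob⟧ = {x : ⟨x, Bob⟩ ∈ ⟦invited⟧} = {Dan, Eve, Ivy, Uma, Vic, Yan}
⟦right of Xiu⟧ = {x : ⟨x, Xiu⟩ ∈ ⟦right of⟧} = {Bob, Dan, Gus, Mae, Uma, Xiu, Yan}
⟦rabbit⟧ = {Dan, Gus, Ivy, Mae, Quinn, Uma, Vic, Yan}
… ∩ ⟦who invited Bob⟧ = {Dan, Gus, Ivy, Mae, Quinn, Uma, Vic, Yan} ∩ {Dan, Eve, Ivy, Uma, Vic, Yan} = {Dan, Ivy, Uma, Vic, Yan}
… ∩ ⟦right of Xiu⟧ = {Dan, Ivy, Uma, Vic, Yan} ∩ {Bob, Dan, Gus, Mae, Uma, Xiu, Yan} = {Dan, Uma, Yan}
So ⟦rabbit who invited Bob right of Xiu⟧ = {Dan, Uma, Yan}.

{Dan, Uma, Yan}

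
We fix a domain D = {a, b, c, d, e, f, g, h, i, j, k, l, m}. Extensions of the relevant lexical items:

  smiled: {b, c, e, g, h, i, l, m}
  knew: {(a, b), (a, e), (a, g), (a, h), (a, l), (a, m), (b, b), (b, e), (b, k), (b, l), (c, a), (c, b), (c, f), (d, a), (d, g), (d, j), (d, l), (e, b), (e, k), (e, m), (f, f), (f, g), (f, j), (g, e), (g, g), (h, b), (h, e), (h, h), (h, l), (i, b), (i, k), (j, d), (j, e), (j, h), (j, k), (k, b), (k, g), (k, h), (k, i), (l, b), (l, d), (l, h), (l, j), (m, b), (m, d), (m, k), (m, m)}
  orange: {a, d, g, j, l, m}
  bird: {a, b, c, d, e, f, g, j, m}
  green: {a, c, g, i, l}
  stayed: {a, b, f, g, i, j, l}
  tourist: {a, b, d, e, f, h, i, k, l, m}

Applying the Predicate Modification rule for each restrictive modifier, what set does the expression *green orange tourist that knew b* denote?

{a, l}

⟦that knew b⟧ = {x : ⟨x, b⟩ ∈ ⟦knew⟧} = {a, b, c, e, h, i, k, l, m}
⟦tourist⟧ = {a, b, d, e, f, h, i, k, l, m}
… ∩ ⟦that knew b⟧ = {a, b, d, e, f, h, i, k, l, m} ∩ {a, b, c, e, h, i, k, l, m} = {a, b, e, h, i, k, l, m}
… ∩ ⟦green⟧ = {a, b, e, h, i, k, l, m} ∩ {a, c, g, i, l} = {a, i, l}
… ∩ ⟦orange⟧ = {a, i, l} ∩ {a, d, g, j, l, m} = {a, l}
So ⟦green orange tourist that knew b⟧ = {a, l}.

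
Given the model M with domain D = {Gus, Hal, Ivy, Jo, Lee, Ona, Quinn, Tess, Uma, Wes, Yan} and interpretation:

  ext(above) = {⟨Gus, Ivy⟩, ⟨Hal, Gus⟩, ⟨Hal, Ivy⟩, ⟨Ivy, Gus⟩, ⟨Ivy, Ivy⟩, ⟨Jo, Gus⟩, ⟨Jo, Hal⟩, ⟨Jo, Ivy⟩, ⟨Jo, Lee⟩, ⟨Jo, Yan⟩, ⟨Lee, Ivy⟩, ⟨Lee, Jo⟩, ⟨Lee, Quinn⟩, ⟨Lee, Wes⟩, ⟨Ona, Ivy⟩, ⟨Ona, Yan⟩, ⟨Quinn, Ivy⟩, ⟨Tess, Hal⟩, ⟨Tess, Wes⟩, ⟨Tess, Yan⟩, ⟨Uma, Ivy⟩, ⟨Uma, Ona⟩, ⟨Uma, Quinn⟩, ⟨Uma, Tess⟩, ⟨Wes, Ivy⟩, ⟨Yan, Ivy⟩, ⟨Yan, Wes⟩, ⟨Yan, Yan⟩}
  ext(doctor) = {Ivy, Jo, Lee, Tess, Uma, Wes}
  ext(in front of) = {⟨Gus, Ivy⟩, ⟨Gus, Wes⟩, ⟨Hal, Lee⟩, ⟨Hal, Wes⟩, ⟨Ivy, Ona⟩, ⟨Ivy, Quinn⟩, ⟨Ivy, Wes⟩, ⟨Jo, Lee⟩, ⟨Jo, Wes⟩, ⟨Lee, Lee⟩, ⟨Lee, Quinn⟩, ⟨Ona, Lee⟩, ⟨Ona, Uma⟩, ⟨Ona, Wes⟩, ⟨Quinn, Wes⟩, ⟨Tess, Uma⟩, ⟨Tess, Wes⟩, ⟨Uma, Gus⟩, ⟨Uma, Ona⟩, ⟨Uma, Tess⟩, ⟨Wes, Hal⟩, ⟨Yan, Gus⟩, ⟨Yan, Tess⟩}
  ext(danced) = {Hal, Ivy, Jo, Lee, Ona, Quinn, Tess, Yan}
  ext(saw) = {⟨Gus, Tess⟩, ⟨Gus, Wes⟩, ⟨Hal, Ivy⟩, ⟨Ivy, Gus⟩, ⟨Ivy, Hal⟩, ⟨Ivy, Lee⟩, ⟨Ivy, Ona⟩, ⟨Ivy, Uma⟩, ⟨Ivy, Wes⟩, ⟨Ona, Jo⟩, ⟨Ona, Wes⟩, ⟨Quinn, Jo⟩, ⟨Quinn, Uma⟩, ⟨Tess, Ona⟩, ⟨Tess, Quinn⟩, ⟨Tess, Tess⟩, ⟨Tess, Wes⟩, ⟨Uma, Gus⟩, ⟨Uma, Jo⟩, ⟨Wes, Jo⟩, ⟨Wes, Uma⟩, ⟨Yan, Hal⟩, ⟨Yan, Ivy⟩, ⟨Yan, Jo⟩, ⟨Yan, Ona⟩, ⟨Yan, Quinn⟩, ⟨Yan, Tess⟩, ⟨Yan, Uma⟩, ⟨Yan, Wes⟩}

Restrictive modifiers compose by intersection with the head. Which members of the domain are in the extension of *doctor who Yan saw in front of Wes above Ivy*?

{Ivy, Jo}

⟦who Yan saw⟧ = {x : ⟨Yan, x⟩ ∈ ⟦saw⟧} = {Hal, Ivy, Jo, Ona, Quinn, Tess, Uma, Wes}
⟦in front of Wes⟧ = {x : ⟨x, Wes⟩ ∈ ⟦in front of⟧} = {Gus, Hal, Ivy, Jo, Ona, Quinn, Tess}
⟦above Ivy⟧ = {x : ⟨x, Ivy⟩ ∈ ⟦above⟧} = {Gus, Hal, Ivy, Jo, Lee, Ona, Quinn, Uma, Wes, Yan}
⟦doctor⟧ = {Ivy, Jo, Lee, Tess, Uma, Wes}
… ∩ ⟦who Yan saw⟧ = {Ivy, Jo, Lee, Tess, Uma, Wes} ∩ {Hal, Ivy, Jo, Ona, Quinn, Tess, Uma, Wes} = {Ivy, Jo, Tess, Uma, Wes}
… ∩ ⟦in front of Wes⟧ = {Ivy, Jo, Tess, Uma, Wes} ∩ {Gus, Hal, Ivy, Jo, Ona, Quinn, Tess} = {Ivy, Jo, Tess}
… ∩ ⟦above Ivy⟧ = {Ivy, Jo, Tess} ∩ {Gus, Hal, Ivy, Jo, Lee, Ona, Quinn, Uma, Wes, Yan} = {Ivy, Jo}
So ⟦doctor who Yan saw in front of Wes above Ivy⟧ = {Ivy, Jo}.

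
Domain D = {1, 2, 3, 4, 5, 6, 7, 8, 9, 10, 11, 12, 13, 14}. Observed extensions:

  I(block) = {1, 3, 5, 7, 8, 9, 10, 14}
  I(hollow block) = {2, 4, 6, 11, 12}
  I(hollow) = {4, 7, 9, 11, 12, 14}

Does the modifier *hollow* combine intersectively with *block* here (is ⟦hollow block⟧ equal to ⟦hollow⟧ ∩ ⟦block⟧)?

⟦hollow⟧ ∩ ⟦block⟧ = {4, 7, 9, 11, 12, 14} ∩ {1, 3, 5, 7, 8, 9, 10, 14} = {7, 9, 14}
Observed ⟦hollow block⟧ = {2, 4, 6, 11, 12}.
These differ, so the modifier is not intersective in this model.

no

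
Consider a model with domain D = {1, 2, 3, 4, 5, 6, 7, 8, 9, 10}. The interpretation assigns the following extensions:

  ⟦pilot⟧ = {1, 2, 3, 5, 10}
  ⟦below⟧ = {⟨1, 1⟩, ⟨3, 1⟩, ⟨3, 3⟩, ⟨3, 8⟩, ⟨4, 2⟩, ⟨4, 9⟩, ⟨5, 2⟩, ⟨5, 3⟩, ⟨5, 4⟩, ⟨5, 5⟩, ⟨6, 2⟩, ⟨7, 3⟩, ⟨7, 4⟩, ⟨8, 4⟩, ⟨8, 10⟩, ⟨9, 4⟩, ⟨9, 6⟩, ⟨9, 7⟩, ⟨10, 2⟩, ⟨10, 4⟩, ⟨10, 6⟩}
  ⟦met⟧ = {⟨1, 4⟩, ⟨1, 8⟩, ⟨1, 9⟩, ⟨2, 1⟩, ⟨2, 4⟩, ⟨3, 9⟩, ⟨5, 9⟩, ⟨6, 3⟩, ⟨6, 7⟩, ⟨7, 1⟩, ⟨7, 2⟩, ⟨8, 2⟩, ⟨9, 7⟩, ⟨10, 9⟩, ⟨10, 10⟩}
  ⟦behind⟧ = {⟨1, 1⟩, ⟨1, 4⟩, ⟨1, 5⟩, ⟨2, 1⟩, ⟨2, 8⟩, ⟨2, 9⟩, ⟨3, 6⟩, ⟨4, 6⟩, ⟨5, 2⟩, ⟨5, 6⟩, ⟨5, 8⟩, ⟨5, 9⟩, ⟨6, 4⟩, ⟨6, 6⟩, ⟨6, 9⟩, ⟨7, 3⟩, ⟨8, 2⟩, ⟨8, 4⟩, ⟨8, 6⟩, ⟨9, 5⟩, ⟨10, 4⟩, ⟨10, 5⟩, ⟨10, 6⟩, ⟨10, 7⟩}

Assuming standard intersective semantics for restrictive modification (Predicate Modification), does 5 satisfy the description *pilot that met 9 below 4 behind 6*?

⟦that met 9⟧ = {x : ⟨x, 9⟩ ∈ ⟦met⟧} = {1, 3, 5, 10}
⟦below 4⟧ = {x : ⟨x, 4⟩ ∈ ⟦below⟧} = {5, 7, 8, 9, 10}
⟦behind 6⟧ = {x : ⟨x, 6⟩ ∈ ⟦behind⟧} = {3, 4, 5, 6, 8, 10}
⟦pilot⟧ = {1, 2, 3, 5, 10}
… ∩ ⟦that met 9⟧ = {1, 2, 3, 5, 10} ∩ {1, 3, 5, 10} = {1, 3, 5, 10}
… ∩ ⟦below 4⟧ = {1, 3, 5, 10} ∩ {5, 7, 8, 9, 10} = {5, 10}
… ∩ ⟦behind 6⟧ = {5, 10} ∩ {3, 4, 5, 6, 8, 10} = {5, 10}
⟦pilot that met 9 below 4 behind 6⟧ = {5, 10}; 5 ∈ this set.

yes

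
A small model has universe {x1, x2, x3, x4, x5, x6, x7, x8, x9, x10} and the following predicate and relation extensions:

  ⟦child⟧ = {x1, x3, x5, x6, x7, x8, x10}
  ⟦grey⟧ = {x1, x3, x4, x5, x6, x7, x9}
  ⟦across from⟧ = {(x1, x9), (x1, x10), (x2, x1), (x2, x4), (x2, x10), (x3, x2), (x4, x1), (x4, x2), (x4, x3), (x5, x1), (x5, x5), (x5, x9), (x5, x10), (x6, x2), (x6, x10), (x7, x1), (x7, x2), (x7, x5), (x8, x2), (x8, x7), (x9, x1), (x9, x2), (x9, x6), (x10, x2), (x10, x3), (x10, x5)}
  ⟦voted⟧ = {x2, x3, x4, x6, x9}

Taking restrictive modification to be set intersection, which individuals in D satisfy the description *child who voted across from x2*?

{x3, x6}

⟦who voted⟧ = ⟦voted⟧ = {x2, x3, x4, x6, x9}
⟦across from x2⟧ = {x : ⟨x, x2⟩ ∈ ⟦across from⟧} = {x3, x4, x6, x7, x8, x9, x10}
⟦child⟧ = {x1, x3, x5, x6, x7, x8, x10}
… ∩ ⟦who voted⟧ = {x1, x3, x5, x6, x7, x8, x10} ∩ {x2, x3, x4, x6, x9} = {x3, x6}
… ∩ ⟦across from x2⟧ = {x3, x6} ∩ {x3, x4, x6, x7, x8, x9, x10} = {x3, x6}
So ⟦child who voted across from x2⟧ = {x3, x6}.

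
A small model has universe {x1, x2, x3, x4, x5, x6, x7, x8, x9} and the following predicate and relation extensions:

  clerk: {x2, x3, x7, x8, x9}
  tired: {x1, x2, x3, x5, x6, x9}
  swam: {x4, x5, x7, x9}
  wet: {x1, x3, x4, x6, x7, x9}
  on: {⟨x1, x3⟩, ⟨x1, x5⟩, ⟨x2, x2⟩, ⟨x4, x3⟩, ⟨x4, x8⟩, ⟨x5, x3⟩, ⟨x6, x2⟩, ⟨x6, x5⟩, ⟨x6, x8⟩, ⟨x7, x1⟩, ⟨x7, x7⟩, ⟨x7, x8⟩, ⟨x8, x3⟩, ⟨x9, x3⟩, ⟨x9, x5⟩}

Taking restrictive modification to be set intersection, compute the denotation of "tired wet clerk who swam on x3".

⟦who swam⟧ = ⟦swam⟧ = {x4, x5, x7, x9}
⟦on x3⟧ = {x : ⟨x, x3⟩ ∈ ⟦on⟧} = {x1, x4, x5, x8, x9}
⟦clerk⟧ = {x2, x3, x7, x8, x9}
… ∩ ⟦who swam⟧ = {x2, x3, x7, x8, x9} ∩ {x4, x5, x7, x9} = {x7, x9}
… ∩ ⟦on x3⟧ = {x7, x9} ∩ {x1, x4, x5, x8, x9} = {x9}
… ∩ ⟦tired⟧ = {x9} ∩ {x1, x2, x3, x5, x6, x9} = {x9}
… ∩ ⟦wet⟧ = {x9} ∩ {x1, x3, x4, x6, x7, x9} = {x9}
So ⟦tired wet clerk who swam on x3⟧ = {x9}.

{x9}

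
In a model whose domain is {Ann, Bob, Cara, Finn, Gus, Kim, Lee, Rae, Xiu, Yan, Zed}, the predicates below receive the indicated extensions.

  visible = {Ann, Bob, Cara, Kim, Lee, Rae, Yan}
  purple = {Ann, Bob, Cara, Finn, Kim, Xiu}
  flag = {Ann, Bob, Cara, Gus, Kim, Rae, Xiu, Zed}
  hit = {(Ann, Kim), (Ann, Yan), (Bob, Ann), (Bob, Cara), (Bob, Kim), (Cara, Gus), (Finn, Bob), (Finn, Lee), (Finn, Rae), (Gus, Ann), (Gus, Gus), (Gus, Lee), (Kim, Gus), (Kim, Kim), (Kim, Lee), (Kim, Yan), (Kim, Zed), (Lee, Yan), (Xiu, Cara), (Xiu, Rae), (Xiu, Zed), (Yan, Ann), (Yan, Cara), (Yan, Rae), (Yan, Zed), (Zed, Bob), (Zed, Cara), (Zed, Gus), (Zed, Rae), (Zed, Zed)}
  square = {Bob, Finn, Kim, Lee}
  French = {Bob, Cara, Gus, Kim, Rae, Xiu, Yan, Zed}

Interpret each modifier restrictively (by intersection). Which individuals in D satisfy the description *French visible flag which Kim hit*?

{Kim}

⟦which Kim hit⟧ = {x : ⟨Kim, x⟩ ∈ ⟦hit⟧} = {Gus, Kim, Lee, Yan, Zed}
⟦flag⟧ = {Ann, Bob, Cara, Gus, Kim, Rae, Xiu, Zed}
… ∩ ⟦which Kim hit⟧ = {Ann, Bob, Cara, Gus, Kim, Rae, Xiu, Zed} ∩ {Gus, Kim, Lee, Yan, Zed} = {Gus, Kim, Zed}
… ∩ ⟦French⟧ = {Gus, Kim, Zed} ∩ {Bob, Cara, Gus, Kim, Rae, Xiu, Yan, Zed} = {Gus, Kim, Zed}
… ∩ ⟦visible⟧ = {Gus, Kim, Zed} ∩ {Ann, Bob, Cara, Kim, Lee, Rae, Yan} = {Kim}
So ⟦French visible flag which Kim hit⟧ = {Kim}.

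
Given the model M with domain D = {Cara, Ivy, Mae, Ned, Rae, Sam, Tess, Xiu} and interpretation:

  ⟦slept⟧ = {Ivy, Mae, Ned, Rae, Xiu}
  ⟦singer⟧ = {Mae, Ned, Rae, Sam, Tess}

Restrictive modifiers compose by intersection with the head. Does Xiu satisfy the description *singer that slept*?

⟦that slept⟧ = ⟦slept⟧ = {Ivy, Mae, Ned, Rae, Xiu}
⟦singer⟧ = {Mae, Ned, Rae, Sam, Tess}
… ∩ ⟦that slept⟧ = {Mae, Ned, Rae, Sam, Tess} ∩ {Ivy, Mae, Ned, Rae, Xiu} = {Mae, Ned, Rae}
⟦singer that slept⟧ = {Mae, Ned, Rae}; Xiu ∉ this set.

no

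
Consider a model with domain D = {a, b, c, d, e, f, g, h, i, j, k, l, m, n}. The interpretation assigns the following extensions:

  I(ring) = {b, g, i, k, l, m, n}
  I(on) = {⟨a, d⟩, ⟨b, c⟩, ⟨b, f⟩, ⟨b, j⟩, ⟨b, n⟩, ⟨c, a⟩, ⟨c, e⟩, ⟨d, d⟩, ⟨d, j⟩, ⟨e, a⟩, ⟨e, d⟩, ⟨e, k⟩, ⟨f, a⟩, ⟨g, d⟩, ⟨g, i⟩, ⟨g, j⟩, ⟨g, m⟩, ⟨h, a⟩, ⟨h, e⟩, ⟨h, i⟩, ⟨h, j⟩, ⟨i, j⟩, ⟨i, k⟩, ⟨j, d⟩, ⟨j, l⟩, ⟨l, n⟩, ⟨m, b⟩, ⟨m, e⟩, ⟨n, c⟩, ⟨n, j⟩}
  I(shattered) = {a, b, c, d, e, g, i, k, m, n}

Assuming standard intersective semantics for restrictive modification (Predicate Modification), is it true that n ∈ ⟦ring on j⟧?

yes

⟦on j⟧ = {x : ⟨x, j⟩ ∈ ⟦on⟧} = {b, d, g, h, i, n}
⟦ring⟧ = {b, g, i, k, l, m, n}
… ∩ ⟦on j⟧ = {b, g, i, k, l, m, n} ∩ {b, d, g, h, i, n} = {b, g, i, n}
⟦ring on j⟧ = {b, g, i, n}; n ∈ this set.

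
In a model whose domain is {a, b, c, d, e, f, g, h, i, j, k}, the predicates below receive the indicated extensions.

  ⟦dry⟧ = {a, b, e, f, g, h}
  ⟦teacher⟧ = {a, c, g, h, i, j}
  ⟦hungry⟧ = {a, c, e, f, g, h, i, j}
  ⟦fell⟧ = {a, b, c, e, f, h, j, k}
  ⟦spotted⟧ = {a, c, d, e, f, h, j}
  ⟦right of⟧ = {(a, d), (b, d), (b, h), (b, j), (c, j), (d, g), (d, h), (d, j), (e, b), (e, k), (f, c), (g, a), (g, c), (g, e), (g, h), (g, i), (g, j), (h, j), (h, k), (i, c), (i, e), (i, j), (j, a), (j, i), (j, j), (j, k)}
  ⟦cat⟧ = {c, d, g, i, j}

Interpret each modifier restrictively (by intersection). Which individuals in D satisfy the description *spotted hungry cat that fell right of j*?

{c, j}

⟦that fell⟧ = ⟦fell⟧ = {a, b, c, e, f, h, j, k}
⟦right of j⟧ = {x : ⟨x, j⟩ ∈ ⟦right of⟧} = {b, c, d, g, h, i, j}
⟦cat⟧ = {c, d, g, i, j}
… ∩ ⟦that fell⟧ = {c, d, g, i, j} ∩ {a, b, c, e, f, h, j, k} = {c, j}
… ∩ ⟦right of j⟧ = {c, j} ∩ {b, c, d, g, h, i, j} = {c, j}
… ∩ ⟦spotted⟧ = {c, j} ∩ {a, c, d, e, f, h, j} = {c, j}
… ∩ ⟦hungry⟧ = {c, j} ∩ {a, c, e, f, g, h, i, j} = {c, j}
So ⟦spotted hungry cat that fell right of j⟧ = {c, j}.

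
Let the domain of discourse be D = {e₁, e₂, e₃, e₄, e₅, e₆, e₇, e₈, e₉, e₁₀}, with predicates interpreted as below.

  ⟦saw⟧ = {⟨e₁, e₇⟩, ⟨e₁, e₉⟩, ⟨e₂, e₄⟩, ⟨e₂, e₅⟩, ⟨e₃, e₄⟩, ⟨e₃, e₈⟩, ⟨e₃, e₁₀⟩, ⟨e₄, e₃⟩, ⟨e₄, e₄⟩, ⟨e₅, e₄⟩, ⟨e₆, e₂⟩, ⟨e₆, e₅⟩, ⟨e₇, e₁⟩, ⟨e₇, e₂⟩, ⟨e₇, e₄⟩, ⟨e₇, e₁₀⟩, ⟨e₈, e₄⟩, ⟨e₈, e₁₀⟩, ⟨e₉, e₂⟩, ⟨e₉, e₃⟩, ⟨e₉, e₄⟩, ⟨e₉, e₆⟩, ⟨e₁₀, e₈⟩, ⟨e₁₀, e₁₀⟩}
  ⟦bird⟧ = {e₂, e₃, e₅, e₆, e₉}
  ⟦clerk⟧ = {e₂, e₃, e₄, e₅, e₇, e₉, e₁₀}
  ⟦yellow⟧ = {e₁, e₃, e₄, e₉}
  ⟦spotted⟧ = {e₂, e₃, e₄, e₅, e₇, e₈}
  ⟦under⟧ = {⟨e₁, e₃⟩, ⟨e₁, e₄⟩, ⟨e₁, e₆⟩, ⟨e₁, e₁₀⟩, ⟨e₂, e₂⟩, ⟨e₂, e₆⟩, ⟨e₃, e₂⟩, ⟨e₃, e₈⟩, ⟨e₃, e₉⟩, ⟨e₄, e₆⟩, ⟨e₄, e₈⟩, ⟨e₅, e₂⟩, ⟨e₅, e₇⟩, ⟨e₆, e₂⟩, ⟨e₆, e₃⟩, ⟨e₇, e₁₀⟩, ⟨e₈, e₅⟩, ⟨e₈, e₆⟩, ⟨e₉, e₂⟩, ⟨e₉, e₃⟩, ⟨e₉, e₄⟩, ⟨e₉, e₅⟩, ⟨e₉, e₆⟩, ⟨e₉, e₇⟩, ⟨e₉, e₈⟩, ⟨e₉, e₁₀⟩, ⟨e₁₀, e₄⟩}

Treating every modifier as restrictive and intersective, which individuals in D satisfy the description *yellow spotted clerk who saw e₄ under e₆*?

{e₄}

⟦who saw e₄⟧ = {x : ⟨x, e₄⟩ ∈ ⟦saw⟧} = {e₂, e₃, e₄, e₅, e₇, e₈, e₉}
⟦under e₆⟧ = {x : ⟨x, e₆⟩ ∈ ⟦under⟧} = {e₁, e₂, e₄, e₈, e₉}
⟦clerk⟧ = {e₂, e₃, e₄, e₅, e₇, e₉, e₁₀}
… ∩ ⟦who saw e₄⟧ = {e₂, e₃, e₄, e₅, e₇, e₉, e₁₀} ∩ {e₂, e₃, e₄, e₅, e₇, e₈, e₉} = {e₂, e₃, e₄, e₅, e₇, e₉}
… ∩ ⟦under e₆⟧ = {e₂, e₃, e₄, e₅, e₇, e₉} ∩ {e₁, e₂, e₄, e₈, e₉} = {e₂, e₄, e₉}
… ∩ ⟦yellow⟧ = {e₂, e₄, e₉} ∩ {e₁, e₃, e₄, e₉} = {e₄, e₉}
… ∩ ⟦spotted⟧ = {e₄, e₉} ∩ {e₂, e₃, e₄, e₅, e₇, e₈} = {e₄}
So ⟦yellow spotted clerk who saw e₄ under e₆⟧ = {e₄}.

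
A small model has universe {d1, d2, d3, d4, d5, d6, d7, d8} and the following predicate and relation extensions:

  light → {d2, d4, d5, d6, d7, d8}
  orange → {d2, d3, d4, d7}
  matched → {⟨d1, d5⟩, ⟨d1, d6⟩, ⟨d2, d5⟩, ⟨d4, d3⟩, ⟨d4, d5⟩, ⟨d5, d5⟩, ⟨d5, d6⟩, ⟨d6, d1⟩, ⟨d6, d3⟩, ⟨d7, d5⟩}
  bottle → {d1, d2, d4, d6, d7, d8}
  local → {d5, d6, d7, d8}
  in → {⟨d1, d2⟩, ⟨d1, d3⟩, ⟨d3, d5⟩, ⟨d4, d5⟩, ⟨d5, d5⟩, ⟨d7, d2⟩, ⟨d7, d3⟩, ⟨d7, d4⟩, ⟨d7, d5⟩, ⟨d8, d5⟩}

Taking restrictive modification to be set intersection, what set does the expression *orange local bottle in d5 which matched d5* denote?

{d7}

⟦in d5⟧ = {x : ⟨x, d5⟩ ∈ ⟦in⟧} = {d3, d4, d5, d7, d8}
⟦which matched d5⟧ = {x : ⟨x, d5⟩ ∈ ⟦matched⟧} = {d1, d2, d4, d5, d7}
⟦bottle⟧ = {d1, d2, d4, d6, d7, d8}
… ∩ ⟦in d5⟧ = {d1, d2, d4, d6, d7, d8} ∩ {d3, d4, d5, d7, d8} = {d4, d7, d8}
… ∩ ⟦which matched d5⟧ = {d4, d7, d8} ∩ {d1, d2, d4, d5, d7} = {d4, d7}
… ∩ ⟦orange⟧ = {d4, d7} ∩ {d2, d3, d4, d7} = {d4, d7}
… ∩ ⟦local⟧ = {d4, d7} ∩ {d5, d6, d7, d8} = {d7}
So ⟦orange local bottle in d5 which matched d5⟧ = {d7}.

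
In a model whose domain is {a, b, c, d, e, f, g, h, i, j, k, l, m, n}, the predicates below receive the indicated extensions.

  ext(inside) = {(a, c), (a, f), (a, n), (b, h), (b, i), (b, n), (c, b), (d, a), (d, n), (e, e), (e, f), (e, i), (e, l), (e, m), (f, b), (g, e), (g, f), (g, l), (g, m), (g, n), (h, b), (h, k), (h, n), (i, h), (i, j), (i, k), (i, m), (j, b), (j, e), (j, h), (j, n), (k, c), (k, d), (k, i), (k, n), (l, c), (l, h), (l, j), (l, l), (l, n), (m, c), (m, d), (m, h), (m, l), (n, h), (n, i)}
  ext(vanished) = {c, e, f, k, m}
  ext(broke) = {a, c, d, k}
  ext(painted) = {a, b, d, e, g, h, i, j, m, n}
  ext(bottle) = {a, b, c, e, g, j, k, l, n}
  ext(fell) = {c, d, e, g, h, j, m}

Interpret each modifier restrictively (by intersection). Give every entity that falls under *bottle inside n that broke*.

⟦inside n⟧ = {x : ⟨x, n⟩ ∈ ⟦inside⟧} = {a, b, d, g, h, j, k, l}
⟦that broke⟧ = ⟦broke⟧ = {a, c, d, k}
⟦bottle⟧ = {a, b, c, e, g, j, k, l, n}
… ∩ ⟦inside n⟧ = {a, b, c, e, g, j, k, l, n} ∩ {a, b, d, g, h, j, k, l} = {a, b, g, j, k, l}
… ∩ ⟦that broke⟧ = {a, b, g, j, k, l} ∩ {a, c, d, k} = {a, k}
So ⟦bottle inside n that broke⟧ = {a, k}.

{a, k}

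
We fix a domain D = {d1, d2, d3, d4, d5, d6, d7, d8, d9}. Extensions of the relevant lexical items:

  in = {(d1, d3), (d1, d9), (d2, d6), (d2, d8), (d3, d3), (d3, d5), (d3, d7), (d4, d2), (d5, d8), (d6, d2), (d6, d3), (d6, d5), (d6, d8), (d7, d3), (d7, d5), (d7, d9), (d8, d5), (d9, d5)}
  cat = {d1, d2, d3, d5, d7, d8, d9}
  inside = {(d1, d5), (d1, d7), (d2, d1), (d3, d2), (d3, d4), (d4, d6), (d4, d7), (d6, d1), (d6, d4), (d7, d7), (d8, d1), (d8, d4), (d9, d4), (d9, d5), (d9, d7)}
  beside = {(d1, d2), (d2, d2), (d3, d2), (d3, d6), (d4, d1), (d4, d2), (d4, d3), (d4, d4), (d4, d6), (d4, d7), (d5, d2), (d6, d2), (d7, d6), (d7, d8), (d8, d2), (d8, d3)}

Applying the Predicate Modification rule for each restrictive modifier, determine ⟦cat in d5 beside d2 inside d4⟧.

{d3, d8}

⟦in d5⟧ = {x : ⟨x, d5⟩ ∈ ⟦in⟧} = {d3, d6, d7, d8, d9}
⟦beside d2⟧ = {x : ⟨x, d2⟩ ∈ ⟦beside⟧} = {d1, d2, d3, d4, d5, d6, d8}
⟦inside d4⟧ = {x : ⟨x, d4⟩ ∈ ⟦inside⟧} = {d3, d6, d8, d9}
⟦cat⟧ = {d1, d2, d3, d5, d7, d8, d9}
… ∩ ⟦in d5⟧ = {d1, d2, d3, d5, d7, d8, d9} ∩ {d3, d6, d7, d8, d9} = {d3, d7, d8, d9}
… ∩ ⟦beside d2⟧ = {d3, d7, d8, d9} ∩ {d1, d2, d3, d4, d5, d6, d8} = {d3, d8}
… ∩ ⟦inside d4⟧ = {d3, d8} ∩ {d3, d6, d8, d9} = {d3, d8}
So ⟦cat in d5 beside d2 inside d4⟧ = {d3, d8}.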